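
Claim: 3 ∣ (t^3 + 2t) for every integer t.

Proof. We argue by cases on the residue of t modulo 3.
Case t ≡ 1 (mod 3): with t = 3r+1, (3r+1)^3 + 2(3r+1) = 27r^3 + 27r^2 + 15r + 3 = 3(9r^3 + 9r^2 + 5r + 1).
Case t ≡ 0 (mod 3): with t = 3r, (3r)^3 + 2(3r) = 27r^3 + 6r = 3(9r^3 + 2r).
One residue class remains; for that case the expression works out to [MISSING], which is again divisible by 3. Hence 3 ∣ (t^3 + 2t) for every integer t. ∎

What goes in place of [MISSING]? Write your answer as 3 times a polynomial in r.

The residues treated are {1, 0}, so the missing case is t ≡ 2 (mod 3); write t = 3r+2.
Then (3r+2)^3 + 2(3r+2) = 27r^3 + 54r^2 + 42r + 12 = 3(9r^3 + 18r^2 + 14r + 4).

3(9r^3 + 18r^2 + 14r + 4)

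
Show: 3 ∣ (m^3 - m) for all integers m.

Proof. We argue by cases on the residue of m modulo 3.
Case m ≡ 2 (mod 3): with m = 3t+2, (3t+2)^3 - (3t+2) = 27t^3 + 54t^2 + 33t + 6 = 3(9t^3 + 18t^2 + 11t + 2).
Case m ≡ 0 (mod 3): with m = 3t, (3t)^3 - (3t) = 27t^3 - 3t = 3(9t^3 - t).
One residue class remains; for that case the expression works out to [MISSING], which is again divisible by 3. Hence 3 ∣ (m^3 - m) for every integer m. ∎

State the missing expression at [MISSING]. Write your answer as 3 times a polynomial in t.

Only m ≡ 1 (mod 3) is unaccounted for. Put m = 3t+1:
(3t+1)^3 - (3t+1) expands to 27t^3 + 27t^2 + 6t,
and factoring out 3 leaves 3(9t^3 + 9t^2 + 2t).

3(9t^3 + 9t^2 + 2t)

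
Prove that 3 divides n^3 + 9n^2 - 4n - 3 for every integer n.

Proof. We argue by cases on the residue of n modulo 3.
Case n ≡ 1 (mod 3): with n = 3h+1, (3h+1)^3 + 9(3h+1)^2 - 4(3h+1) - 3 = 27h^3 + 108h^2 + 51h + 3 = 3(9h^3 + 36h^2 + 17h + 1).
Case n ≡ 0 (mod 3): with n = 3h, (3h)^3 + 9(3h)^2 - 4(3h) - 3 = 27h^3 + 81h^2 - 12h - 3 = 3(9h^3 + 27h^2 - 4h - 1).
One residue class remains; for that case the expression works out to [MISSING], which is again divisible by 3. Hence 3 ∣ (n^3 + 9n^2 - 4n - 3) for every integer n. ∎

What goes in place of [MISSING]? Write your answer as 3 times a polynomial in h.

The residues treated are {1, 0}, so the missing case is n ≡ 2 (mod 3); write n = 3h+2.
Then (3h+2)^3 + 9(3h+2)^2 - 4(3h+2) - 3 = 27h^3 + 135h^2 + 132h + 33 = 3(9h^3 + 45h^2 + 44h + 11).

3(9h^3 + 45h^2 + 44h + 11)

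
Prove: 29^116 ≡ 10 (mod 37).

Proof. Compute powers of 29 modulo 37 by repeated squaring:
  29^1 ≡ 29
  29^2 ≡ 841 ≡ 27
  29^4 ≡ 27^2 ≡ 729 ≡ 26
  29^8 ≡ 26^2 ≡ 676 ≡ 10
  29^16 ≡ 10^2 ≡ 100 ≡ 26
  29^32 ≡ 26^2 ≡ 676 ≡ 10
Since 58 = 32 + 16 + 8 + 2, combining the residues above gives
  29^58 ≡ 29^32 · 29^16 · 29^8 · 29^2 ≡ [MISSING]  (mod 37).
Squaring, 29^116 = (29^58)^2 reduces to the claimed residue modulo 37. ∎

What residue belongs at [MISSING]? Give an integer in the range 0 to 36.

29^32 · 29^16 · 29^8 · 29^2 ≡ 10 · 26 · 10 · 27 = 70200.
70200 mod 37 = 11, so 29^58 ≡ 11 (mod 37).

11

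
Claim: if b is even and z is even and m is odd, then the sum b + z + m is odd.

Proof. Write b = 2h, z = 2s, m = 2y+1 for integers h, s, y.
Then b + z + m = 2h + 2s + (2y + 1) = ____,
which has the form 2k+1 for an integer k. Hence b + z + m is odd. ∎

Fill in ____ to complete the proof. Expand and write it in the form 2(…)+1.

2h + 2s + (2y + 1) = 2h + 2s + 2y + 1
= 2(h + s + y) + 1.
Since h + s + y is an integer, the sum is of the form 2k+1 for an integer k.

2(h + s + y) + 1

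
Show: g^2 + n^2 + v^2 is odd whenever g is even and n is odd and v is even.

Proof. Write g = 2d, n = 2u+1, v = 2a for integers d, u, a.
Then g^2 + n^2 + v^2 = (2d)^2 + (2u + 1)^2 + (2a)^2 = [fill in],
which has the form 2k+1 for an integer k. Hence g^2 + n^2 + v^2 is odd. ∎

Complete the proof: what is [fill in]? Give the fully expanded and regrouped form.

(2d)^2 + (2u + 1)^2 + (2a)^2 = 4a^2 + 4d^2 + 4u^2 + 4u + 1
= 2(2a^2 + 2d^2 + 2u^2 + 2u) + 1.
Since 2a^2 + 2d^2 + 2u^2 + 2u is an integer, the sum of squares is of the form 2k+1 for an integer k.

2(2a^2 + 2d^2 + 2u^2 + 2u) + 1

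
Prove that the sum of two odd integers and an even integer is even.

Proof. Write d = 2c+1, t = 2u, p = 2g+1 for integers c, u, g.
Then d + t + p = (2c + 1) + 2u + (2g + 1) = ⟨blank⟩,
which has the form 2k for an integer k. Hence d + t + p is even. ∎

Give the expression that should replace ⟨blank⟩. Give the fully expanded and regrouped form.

Expanding: (2c + 1) + 2u + (2g + 1) = 2c + 2g + 2u + 2.
Every term is even; pulling out the factor of 2 gives 2(c + g + u + 1).

2(c + g + u + 1)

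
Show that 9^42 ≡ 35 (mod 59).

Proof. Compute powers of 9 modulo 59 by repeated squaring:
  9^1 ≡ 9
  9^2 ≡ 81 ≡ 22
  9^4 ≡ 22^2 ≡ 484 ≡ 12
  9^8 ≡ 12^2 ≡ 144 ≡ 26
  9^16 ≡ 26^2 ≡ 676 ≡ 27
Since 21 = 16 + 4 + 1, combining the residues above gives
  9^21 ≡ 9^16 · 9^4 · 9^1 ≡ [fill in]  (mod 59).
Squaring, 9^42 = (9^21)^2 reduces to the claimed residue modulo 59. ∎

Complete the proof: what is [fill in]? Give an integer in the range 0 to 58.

Multiply the listed residues: 27 · 12 · 9 = 324 → 2916.
Reducing modulo 59: 2916 = 49·59 + 25, so 9^21 ≡ 25.

25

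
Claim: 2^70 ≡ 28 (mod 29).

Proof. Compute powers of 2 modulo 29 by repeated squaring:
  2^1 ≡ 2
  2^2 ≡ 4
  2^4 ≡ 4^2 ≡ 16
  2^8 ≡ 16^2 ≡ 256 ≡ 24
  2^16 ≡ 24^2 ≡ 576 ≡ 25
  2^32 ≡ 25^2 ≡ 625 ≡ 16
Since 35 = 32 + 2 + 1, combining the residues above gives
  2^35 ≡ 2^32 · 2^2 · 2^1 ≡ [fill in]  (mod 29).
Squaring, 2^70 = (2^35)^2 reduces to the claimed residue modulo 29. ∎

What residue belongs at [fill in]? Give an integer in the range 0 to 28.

12

Multiply the listed residues: 16 · 4 · 2 = 64 → 128.
Reducing modulo 29: 128 = 4·29 + 12, so 2^35 ≡ 12.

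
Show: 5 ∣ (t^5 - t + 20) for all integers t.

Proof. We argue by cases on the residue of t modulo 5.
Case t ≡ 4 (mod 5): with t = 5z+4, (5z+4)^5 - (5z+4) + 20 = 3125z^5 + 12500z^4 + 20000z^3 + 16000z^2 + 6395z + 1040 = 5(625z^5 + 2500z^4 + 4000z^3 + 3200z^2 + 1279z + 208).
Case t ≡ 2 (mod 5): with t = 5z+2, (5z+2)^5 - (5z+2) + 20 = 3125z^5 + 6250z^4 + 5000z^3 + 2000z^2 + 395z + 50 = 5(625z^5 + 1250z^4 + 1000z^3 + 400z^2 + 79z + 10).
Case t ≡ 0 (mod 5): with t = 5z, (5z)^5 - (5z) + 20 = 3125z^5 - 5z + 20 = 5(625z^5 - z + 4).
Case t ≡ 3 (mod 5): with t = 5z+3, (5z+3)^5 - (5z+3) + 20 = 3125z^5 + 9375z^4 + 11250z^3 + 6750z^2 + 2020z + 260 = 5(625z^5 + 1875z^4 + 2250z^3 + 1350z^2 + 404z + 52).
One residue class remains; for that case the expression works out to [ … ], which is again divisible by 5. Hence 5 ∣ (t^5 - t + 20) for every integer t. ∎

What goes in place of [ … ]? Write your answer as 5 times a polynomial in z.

5(625z^5 + 625z^4 + 250z^3 + 50z^2 + 4z + 4)

The residues treated are {4, 2, 0, 3}, so the missing case is t ≡ 1 (mod 5); write t = 5z+1.
Then (5z+1)^5 - (5z+1) + 20 = 3125z^5 + 3125z^4 + 1250z^3 + 250z^2 + 20z + 20 = 5(625z^5 + 625z^4 + 250z^3 + 50z^2 + 4z + 4).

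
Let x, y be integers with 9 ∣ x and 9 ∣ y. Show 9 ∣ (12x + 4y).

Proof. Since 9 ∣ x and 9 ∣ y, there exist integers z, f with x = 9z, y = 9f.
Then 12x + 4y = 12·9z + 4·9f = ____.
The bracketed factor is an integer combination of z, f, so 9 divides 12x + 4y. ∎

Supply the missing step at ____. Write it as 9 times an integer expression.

9(4f + 12z)

Pull the common 9 out of every term: 12·9z + 4·9f = 9(4f + 12z).
4f + 12z is an integer, which exhibits the divisibility.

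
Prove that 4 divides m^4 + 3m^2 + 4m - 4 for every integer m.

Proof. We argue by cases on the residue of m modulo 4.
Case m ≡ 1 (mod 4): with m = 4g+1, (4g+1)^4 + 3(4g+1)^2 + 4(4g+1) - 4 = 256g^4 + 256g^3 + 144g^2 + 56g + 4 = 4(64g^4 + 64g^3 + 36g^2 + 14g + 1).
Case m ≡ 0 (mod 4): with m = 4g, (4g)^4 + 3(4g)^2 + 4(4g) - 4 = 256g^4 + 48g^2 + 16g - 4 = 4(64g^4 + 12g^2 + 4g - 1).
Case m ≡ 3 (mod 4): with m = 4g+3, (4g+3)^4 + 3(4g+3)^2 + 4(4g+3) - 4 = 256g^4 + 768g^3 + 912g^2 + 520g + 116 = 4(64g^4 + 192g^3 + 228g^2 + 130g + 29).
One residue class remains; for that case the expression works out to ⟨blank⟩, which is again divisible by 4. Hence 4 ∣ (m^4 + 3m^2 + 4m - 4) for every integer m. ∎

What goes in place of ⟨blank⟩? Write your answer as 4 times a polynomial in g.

The residues treated are {1, 0, 3}, so the missing case is m ≡ 2 (mod 4); write m = 4g+2.
Then (4g+2)^4 + 3(4g+2)^2 + 4(4g+2) - 4 = 256g^4 + 512g^3 + 432g^2 + 192g + 32 = 4(64g^4 + 128g^3 + 108g^2 + 48g + 8).

4(64g^4 + 128g^3 + 108g^2 + 48g + 8)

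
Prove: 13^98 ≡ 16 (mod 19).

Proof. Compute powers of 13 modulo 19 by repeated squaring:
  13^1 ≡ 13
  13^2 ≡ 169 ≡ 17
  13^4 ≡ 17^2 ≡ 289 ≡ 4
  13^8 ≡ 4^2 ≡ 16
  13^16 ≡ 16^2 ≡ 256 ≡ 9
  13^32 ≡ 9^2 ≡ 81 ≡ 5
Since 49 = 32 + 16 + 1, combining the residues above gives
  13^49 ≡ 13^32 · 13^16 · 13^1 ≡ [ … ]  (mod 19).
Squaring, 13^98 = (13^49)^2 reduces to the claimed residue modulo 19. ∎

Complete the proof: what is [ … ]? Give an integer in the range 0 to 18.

13^32 · 13^16 · 13^1 ≡ 5 · 9 · 13 = 585.
585 mod 19 = 15, so 13^49 ≡ 15 (mod 19).

15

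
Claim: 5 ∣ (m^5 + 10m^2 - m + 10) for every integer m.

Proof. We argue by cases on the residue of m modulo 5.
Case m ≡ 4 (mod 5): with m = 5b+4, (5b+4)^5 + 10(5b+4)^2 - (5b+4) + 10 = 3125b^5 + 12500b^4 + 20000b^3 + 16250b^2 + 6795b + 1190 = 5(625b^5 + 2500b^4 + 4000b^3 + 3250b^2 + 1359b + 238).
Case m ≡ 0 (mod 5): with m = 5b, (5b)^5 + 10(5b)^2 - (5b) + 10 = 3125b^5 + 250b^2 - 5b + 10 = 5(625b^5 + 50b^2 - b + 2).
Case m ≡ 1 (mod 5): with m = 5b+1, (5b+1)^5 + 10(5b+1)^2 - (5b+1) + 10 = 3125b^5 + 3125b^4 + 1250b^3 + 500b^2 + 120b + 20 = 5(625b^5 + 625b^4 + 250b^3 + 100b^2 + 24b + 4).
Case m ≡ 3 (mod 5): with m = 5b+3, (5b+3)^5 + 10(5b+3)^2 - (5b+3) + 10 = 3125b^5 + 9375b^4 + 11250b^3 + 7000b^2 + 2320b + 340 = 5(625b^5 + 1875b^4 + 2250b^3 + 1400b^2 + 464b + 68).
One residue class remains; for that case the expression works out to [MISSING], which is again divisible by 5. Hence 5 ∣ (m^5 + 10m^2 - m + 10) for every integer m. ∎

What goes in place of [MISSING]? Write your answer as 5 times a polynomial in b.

The residues treated are {4, 0, 1, 3}, so the missing case is m ≡ 2 (mod 5); write m = 5b+2.
Then (5b+2)^5 + 10(5b+2)^2 - (5b+2) + 10 = 3125b^5 + 6250b^4 + 5000b^3 + 2250b^2 + 595b + 80 = 5(625b^5 + 1250b^4 + 1000b^3 + 450b^2 + 119b + 16).

5(625b^5 + 1250b^4 + 1000b^3 + 450b^2 + 119b + 16)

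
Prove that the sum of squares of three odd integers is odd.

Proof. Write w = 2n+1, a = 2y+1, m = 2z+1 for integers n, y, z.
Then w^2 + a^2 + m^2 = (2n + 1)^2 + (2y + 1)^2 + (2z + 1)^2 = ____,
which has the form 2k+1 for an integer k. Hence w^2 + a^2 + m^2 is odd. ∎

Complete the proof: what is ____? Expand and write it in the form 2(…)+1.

(2n + 1)^2 + (2y + 1)^2 + (2z + 1)^2 = 4n^2 + 4n + 4y^2 + 4y + 4z^2 + 4z + 3
= 2(2n^2 + 2n + 2y^2 + 2y + 2z^2 + 2z + 1) + 1.
Since 2n^2 + 2n + 2y^2 + 2y + 2z^2 + 2z + 1 is an integer, the sum of squares is of the form 2k+1 for an integer k.

2(2n^2 + 2n + 2y^2 + 2y + 2z^2 + 2z + 1) + 1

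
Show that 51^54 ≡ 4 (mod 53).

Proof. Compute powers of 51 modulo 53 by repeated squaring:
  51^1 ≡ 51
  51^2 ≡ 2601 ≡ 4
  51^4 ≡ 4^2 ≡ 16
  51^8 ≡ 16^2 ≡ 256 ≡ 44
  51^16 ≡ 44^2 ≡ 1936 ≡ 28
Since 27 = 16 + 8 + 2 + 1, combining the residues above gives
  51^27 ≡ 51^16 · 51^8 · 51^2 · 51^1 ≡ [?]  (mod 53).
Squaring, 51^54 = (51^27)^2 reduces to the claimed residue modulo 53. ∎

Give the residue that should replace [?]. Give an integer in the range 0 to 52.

Multiply the listed residues: 28 · 44 · 4 · 51 = 1232 → 4928 → 251328.
Reducing modulo 53: 251328 = 4742·53 + 2, so 51^27 ≡ 2.

2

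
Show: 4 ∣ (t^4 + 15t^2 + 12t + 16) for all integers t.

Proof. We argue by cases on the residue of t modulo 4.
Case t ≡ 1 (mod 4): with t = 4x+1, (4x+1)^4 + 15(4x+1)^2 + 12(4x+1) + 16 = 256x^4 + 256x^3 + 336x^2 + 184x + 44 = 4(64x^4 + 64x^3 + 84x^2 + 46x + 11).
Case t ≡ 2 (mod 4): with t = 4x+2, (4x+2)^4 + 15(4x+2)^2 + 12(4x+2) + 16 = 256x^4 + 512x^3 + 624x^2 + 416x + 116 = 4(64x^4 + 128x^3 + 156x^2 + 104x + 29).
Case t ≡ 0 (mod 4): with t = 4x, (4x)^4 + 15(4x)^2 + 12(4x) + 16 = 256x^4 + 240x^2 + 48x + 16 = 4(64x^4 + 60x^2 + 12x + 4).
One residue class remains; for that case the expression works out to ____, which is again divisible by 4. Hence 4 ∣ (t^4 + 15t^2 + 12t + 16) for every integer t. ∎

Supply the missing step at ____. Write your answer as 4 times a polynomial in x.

4(64x^4 + 192x^3 + 276x^2 + 210x + 67)

Only t ≡ 3 (mod 4) is unaccounted for. Put t = 4x+3:
(4x+3)^4 + 15(4x+3)^2 + 12(4x+3) + 16 expands to 256x^4 + 768x^3 + 1104x^2 + 840x + 268,
and factoring out 4 leaves 4(64x^4 + 192x^3 + 276x^2 + 210x + 67).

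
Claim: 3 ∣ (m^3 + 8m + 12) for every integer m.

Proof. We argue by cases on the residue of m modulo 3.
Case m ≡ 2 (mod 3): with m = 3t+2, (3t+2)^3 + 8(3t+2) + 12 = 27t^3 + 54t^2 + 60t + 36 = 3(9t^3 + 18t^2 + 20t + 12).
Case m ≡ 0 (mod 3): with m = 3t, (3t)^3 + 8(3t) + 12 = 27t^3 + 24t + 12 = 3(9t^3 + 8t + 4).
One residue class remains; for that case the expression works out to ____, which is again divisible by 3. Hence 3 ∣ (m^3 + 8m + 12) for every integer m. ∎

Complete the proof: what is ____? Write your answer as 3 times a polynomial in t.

3(9t^3 + 9t^2 + 11t + 7)

The residues treated are {2, 0}, so the missing case is m ≡ 1 (mod 3); write m = 3t+1.
Then (3t+1)^3 + 8(3t+1) + 12 = 27t^3 + 27t^2 + 33t + 21 = 3(9t^3 + 9t^2 + 11t + 7).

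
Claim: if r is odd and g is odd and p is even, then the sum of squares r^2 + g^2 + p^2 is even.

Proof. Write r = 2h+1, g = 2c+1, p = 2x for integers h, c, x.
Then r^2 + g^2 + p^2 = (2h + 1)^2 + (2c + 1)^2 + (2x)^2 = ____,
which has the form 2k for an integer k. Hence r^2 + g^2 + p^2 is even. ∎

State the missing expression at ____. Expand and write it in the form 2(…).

(2h + 1)^2 + (2c + 1)^2 + (2x)^2 = 4c^2 + 4c + 4h^2 + 4h + 4x^2 + 2
= 2(2c^2 + 2c + 2h^2 + 2h + 2x^2 + 1).
Since 2c^2 + 2c + 2h^2 + 2h + 2x^2 + 1 is an integer, the sum of squares is of the form 2k for an integer k.

2(2c^2 + 2c + 2h^2 + 2h + 2x^2 + 1)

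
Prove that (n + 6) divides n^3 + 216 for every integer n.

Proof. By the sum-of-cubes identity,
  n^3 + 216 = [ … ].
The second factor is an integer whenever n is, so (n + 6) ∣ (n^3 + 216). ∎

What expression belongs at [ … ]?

(n + 6)(n^2 - 6n + 36)

Polynomial division of n^3 + 216 by n + 6 leaves remainder 0 and quotient n^2 - 6n + 36.
Hence n^3 + 216 = (n + 6)(n^2 - 6n + 36).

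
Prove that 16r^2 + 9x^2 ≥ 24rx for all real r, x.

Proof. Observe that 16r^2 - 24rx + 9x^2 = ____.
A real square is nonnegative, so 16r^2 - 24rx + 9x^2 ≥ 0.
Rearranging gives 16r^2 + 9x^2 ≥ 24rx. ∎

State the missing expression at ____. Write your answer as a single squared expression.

(4r - 3x)^2

The leading and trailing coefficients are 4^2 and 3^2, and 24 = 2·4·3, so the trinomial is (4r - 3x)^2.
Hence 16r^2 - 24rx + 9x^2 ≥ 0.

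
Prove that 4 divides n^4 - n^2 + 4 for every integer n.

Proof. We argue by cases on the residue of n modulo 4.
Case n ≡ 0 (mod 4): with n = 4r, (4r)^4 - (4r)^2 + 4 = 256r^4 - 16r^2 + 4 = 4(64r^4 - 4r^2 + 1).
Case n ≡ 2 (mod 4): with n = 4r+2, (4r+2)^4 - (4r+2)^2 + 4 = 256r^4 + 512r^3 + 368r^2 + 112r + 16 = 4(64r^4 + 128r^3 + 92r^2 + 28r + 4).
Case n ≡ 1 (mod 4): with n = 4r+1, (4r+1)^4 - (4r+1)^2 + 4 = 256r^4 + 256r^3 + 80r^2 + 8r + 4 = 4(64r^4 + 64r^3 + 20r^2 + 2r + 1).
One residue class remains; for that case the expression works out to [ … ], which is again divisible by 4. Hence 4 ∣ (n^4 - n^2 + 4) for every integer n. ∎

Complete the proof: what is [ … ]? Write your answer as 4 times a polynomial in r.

4(64r^4 + 192r^3 + 212r^2 + 102r + 19)

Only n ≡ 3 (mod 4) is unaccounted for. Put n = 4r+3:
(4r+3)^4 - (4r+3)^2 + 4 expands to 256r^4 + 768r^3 + 848r^2 + 408r + 76,
and factoring out 4 leaves 4(64r^4 + 192r^3 + 212r^2 + 102r + 19).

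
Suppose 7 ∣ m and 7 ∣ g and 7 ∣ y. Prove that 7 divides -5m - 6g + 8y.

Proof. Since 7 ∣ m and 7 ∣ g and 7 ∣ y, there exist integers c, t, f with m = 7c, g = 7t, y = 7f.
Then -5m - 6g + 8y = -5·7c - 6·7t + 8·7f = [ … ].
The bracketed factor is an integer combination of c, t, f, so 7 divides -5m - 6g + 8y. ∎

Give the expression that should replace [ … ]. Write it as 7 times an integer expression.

7(-5c + 8f - 6t)

Each term has a factor of 7: -5·7c - 6·7t + 8·7f = 7·(-5c + 8f - 6t).
Since -5c + 8f - 6t is an integer, 7 ∣ (-5m - 6g + 8y).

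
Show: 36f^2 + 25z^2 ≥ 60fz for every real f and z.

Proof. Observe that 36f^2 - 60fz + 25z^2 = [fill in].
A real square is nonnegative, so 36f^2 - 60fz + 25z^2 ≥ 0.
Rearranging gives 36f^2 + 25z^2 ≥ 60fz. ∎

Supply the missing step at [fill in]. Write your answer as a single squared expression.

36f^2 - 60fz + 25z^2 is a perfect-square trinomial: the outer terms are (6f)^2 and (5z)^2, and the cross term is -2·6f·5z.
So 36f^2 - 60fz + 25z^2 = (6f - 5z)^2 ≥ 0.

(6f - 5z)^2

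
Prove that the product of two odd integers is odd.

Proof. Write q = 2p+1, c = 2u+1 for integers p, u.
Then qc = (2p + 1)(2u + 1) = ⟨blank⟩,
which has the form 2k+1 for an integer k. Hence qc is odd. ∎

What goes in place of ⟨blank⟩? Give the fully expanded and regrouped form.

2(2pu + p + u) + 1

(2p + 1)(2u + 1) = 4pu + 2p + 2u + 1
= 2(2pu + p + u) + 1.
Since 2pu + p + u is an integer, the product is of the form 2k+1 for an integer k.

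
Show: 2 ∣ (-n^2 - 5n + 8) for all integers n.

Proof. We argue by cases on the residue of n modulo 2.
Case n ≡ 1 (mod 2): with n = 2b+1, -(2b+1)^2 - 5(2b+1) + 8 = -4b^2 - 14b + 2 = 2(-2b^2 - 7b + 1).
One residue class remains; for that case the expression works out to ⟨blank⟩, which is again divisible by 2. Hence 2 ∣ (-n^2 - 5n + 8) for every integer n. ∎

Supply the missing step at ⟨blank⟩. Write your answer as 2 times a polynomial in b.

2(-2b^2 - 5b + 4)

The residues treated are {1}, so the missing case is n ≡ 0 (mod 2); write n = 2b.
Then -(2b)^2 - 5(2b) + 8 = -4b^2 - 10b + 8 = 2(-2b^2 - 5b + 4).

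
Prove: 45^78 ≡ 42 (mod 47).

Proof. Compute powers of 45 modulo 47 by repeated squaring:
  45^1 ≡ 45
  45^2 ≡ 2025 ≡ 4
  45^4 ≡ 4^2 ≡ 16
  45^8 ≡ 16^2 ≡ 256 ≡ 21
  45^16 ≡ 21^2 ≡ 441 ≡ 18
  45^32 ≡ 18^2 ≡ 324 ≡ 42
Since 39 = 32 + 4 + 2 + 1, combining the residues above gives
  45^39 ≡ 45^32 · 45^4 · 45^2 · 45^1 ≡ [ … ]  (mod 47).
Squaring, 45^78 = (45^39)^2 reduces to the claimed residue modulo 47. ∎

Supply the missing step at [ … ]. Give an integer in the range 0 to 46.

29

Multiply the listed residues: 42 · 16 · 4 · 45 = 672 → 2688 → 120960.
Reducing modulo 47: 120960 = 2573·47 + 29, so 45^39 ≡ 29.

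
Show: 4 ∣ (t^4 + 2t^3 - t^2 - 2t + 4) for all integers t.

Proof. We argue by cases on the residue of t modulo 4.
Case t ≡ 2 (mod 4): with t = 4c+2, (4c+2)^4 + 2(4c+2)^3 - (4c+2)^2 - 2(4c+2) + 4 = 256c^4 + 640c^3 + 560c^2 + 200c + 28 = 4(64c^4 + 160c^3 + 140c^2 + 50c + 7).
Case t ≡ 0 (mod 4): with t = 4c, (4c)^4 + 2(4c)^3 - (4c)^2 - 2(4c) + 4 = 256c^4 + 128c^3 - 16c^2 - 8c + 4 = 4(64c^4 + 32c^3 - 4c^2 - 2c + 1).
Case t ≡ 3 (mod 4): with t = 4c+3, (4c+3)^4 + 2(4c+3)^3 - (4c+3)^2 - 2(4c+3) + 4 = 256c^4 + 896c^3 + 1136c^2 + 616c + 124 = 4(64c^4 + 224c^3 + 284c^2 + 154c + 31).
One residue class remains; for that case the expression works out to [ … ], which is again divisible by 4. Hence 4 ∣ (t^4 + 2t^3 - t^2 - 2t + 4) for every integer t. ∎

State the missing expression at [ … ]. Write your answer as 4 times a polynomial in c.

4(64c^4 + 96c^3 + 44c^2 + 6c + 1)

Only t ≡ 1 (mod 4) is unaccounted for. Put t = 4c+1:
(4c+1)^4 + 2(4c+1)^3 - (4c+1)^2 - 2(4c+1) + 4 expands to 256c^4 + 384c^3 + 176c^2 + 24c + 4,
and factoring out 4 leaves 4(64c^4 + 96c^3 + 44c^2 + 6c + 1).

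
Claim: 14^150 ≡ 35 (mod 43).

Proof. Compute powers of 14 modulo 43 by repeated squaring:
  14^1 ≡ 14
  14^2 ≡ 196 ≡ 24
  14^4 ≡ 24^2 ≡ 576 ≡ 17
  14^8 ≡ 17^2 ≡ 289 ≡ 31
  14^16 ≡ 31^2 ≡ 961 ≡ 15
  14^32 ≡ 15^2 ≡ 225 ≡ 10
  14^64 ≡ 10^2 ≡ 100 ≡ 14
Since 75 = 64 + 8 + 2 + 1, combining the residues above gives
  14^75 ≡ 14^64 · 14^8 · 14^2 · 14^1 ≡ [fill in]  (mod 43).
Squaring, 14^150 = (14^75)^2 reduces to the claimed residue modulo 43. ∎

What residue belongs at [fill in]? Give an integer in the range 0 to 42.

Multiply the listed residues: 14 · 31 · 24 · 14 = 434 → 10416 → 145824.
Reducing modulo 43: 145824 = 3391·43 + 11, so 14^75 ≡ 11.

11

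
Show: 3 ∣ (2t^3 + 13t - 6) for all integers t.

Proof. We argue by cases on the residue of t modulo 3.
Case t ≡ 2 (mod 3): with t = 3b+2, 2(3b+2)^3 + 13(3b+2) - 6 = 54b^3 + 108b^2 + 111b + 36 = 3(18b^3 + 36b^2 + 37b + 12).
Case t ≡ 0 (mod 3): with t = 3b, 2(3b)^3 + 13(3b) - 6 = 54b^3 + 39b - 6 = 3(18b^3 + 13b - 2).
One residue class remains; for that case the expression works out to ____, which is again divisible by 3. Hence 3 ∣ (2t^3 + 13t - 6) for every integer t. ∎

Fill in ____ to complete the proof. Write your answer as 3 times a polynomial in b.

3(18b^3 + 18b^2 + 19b + 3)

The residues treated are {2, 0}, so the missing case is t ≡ 1 (mod 3); write t = 3b+1.
Then 2(3b+1)^3 + 13(3b+1) - 6 = 54b^3 + 54b^2 + 57b + 9 = 3(18b^3 + 18b^2 + 19b + 3).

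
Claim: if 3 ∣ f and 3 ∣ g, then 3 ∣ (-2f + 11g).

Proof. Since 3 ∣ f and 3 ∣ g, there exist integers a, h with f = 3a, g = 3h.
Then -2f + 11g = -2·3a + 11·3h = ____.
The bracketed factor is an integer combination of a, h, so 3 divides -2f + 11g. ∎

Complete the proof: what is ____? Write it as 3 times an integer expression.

Each term has a factor of 3: -2·3a + 11·3h = 3·(-2a + 11h).
Since -2a + 11h is an integer, 3 ∣ (-2f + 11g).

3(-2a + 11h)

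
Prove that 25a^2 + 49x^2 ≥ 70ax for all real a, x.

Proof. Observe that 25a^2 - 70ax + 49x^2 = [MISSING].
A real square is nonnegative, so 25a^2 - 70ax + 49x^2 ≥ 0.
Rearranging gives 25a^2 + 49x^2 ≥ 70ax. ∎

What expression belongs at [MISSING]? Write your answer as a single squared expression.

The leading and trailing coefficients are 5^2 and 7^2, and 70 = 2·5·7, so the trinomial is (5a - 7x)^2.
Hence 25a^2 - 70ax + 49x^2 ≥ 0.

(5a - 7x)^2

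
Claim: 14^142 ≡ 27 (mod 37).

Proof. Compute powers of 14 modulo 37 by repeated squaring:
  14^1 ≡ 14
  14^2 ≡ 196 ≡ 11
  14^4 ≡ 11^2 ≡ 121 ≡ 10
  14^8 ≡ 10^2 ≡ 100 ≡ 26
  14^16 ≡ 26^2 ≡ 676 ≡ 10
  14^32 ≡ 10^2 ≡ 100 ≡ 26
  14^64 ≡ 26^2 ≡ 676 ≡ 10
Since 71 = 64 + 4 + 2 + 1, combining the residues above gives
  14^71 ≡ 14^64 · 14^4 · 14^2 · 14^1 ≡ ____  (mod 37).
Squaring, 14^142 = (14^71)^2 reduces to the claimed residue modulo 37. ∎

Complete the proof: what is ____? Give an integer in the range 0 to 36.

14^64 · 14^4 · 14^2 · 14^1 ≡ 10 · 10 · 11 · 14 = 15400.
15400 mod 37 = 8, so 14^71 ≡ 8 (mod 37).

8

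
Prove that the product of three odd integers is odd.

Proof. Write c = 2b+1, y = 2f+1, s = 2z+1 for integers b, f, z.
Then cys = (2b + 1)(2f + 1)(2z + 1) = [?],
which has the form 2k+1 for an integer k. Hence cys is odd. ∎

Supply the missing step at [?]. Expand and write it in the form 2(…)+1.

(2b + 1)(2f + 1)(2z + 1) = 8bfz + 4bf + 4bz + 2b + 4fz + 2f + 2z + 1
= 2(4bfz + 2bf + 2bz + b + 2fz + f + z) + 1.
Since 4bfz + 2bf + 2bz + b + 2fz + f + z is an integer, the product is of the form 2k+1 for an integer k.

2(4bfz + 2bf + 2bz + b + 2fz + f + z) + 1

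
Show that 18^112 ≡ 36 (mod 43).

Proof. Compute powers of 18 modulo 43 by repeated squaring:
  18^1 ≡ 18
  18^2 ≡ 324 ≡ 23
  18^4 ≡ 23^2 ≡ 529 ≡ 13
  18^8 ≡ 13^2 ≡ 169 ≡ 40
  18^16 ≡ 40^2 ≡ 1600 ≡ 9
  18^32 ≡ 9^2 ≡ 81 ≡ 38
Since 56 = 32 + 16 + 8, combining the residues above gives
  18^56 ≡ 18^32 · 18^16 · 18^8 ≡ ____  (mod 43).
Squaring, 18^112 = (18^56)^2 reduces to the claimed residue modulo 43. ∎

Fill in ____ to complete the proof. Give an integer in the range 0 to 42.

18^32 · 18^16 · 18^8 ≡ 38 · 9 · 40 = 13680.
13680 mod 43 = 6, so 18^56 ≡ 6 (mod 43).

6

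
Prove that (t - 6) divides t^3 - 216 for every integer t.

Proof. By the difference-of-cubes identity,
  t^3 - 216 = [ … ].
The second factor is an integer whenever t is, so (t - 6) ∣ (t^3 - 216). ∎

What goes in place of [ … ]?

a^3 - b^3 = (a - b)(a^2 + ab + b^2). With a = t, b = 6:
t^3 - 216 = (t - 6)(t^2 + 6t + 36).

(t - 6)(t^2 + 6t + 36)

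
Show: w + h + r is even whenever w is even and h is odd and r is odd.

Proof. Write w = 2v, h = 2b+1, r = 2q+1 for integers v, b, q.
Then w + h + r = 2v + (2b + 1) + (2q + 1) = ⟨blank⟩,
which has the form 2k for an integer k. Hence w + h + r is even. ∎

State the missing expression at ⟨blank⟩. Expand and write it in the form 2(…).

2v + (2b + 1) + (2q + 1) = 2b + 2q + 2v + 2
= 2(b + q + v + 1).
Since b + q + v + 1 is an integer, the sum is of the form 2k for an integer k.

2(b + q + v + 1)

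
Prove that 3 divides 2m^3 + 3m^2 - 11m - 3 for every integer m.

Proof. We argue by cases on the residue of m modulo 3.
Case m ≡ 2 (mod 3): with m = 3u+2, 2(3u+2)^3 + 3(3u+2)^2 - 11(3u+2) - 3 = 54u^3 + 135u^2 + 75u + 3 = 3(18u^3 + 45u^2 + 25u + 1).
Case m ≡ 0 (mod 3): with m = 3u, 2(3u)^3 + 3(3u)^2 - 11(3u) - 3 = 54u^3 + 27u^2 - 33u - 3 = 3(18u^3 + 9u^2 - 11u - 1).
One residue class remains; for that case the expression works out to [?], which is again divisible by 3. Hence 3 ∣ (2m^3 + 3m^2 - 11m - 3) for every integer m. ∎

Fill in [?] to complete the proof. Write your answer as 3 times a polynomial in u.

3(18u^3 + 27u^2 + u - 3)

Only m ≡ 1 (mod 3) is unaccounted for. Put m = 3u+1:
2(3u+1)^3 + 3(3u+1)^2 - 11(3u+1) - 3 expands to 54u^3 + 81u^2 + 3u - 9,
and factoring out 3 leaves 3(18u^3 + 27u^2 + u - 3).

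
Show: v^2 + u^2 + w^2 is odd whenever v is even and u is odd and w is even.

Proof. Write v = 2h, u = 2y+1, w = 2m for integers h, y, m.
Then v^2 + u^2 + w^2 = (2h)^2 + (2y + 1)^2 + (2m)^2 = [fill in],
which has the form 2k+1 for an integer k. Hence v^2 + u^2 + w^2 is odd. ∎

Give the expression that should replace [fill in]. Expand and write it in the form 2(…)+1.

2(2h^2 + 2m^2 + 2y^2 + 2y) + 1

Expanding: (2h)^2 + (2y + 1)^2 + (2m)^2 = 4h^2 + 4m^2 + 4y^2 + 4y + 1.
Every term except the constant is even, so this is 2(2h^2 + 2m^2 + 2y^2 + 2y) + 1,
and 2h^2 + 2m^2 + 2y^2 + 2y ∈ ℤ gives the required form.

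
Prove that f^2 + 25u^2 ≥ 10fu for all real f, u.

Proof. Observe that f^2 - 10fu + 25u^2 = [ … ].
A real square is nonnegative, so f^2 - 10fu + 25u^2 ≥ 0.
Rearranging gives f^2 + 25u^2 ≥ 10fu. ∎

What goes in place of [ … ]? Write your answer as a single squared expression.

The leading and trailing coefficients are 1^2 and 5^2, and 10 = 2·1·5, so the trinomial is (f - 5u)^2.
Hence f^2 - 10fu + 25u^2 ≥ 0.

(f - 5u)^2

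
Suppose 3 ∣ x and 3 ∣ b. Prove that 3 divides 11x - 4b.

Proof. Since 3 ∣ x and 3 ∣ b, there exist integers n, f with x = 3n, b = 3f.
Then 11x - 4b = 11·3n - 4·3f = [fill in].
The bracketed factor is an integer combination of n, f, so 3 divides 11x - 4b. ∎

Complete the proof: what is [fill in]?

3(-4f + 11n)

Pull the common 3 out of every term: 11·3n - 4·3f = 3(-4f + 11n).
-4f + 11n is an integer, which exhibits the divisibility.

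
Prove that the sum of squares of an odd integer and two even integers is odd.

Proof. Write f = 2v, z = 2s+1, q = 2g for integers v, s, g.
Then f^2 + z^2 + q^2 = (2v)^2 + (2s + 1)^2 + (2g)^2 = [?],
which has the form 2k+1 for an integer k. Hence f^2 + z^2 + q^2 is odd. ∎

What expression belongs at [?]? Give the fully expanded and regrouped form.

2(2g^2 + 2s^2 + 2s + 2v^2) + 1

(2v)^2 + (2s + 1)^2 + (2g)^2 = 4g^2 + 4s^2 + 4s + 4v^2 + 1
= 2(2g^2 + 2s^2 + 2s + 2v^2) + 1.
Since 2g^2 + 2s^2 + 2s + 2v^2 is an integer, the sum of squares is of the form 2k+1 for an integer k.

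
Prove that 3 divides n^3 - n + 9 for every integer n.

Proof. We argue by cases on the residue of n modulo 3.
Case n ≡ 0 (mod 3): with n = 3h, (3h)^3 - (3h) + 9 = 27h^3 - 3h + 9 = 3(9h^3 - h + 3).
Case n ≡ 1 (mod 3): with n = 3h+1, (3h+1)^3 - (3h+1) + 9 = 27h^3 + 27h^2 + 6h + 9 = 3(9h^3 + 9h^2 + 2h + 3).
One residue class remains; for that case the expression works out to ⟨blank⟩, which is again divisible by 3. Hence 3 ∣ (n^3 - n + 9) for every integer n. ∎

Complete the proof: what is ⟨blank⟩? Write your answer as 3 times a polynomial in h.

3(9h^3 + 18h^2 + 11h + 5)

Only n ≡ 2 (mod 3) is unaccounted for. Put n = 3h+2:
(3h+2)^3 - (3h+2) + 9 expands to 27h^3 + 54h^2 + 33h + 15,
and factoring out 3 leaves 3(9h^3 + 18h^2 + 11h + 5).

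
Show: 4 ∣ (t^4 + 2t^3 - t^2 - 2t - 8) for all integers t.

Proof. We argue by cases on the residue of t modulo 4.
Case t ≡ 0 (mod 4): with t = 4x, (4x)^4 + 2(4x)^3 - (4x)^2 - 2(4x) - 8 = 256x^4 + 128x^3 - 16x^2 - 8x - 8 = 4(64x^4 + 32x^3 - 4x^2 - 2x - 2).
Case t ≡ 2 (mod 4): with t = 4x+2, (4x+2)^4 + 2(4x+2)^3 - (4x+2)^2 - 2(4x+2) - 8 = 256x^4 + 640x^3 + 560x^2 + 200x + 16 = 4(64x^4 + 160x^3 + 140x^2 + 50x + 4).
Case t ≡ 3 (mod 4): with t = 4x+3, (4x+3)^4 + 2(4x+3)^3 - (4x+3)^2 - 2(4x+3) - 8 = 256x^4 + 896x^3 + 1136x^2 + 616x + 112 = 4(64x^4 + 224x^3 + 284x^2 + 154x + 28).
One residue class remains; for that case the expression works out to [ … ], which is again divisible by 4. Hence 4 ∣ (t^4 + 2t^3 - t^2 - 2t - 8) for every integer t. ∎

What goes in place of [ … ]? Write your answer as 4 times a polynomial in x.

The residues treated are {0, 2, 3}, so the missing case is t ≡ 1 (mod 4); write t = 4x+1.
Then (4x+1)^4 + 2(4x+1)^3 - (4x+1)^2 - 2(4x+1) - 8 = 256x^4 + 384x^3 + 176x^2 + 24x - 8 = 4(64x^4 + 96x^3 + 44x^2 + 6x - 2).

4(64x^4 + 96x^3 + 44x^2 + 6x - 2)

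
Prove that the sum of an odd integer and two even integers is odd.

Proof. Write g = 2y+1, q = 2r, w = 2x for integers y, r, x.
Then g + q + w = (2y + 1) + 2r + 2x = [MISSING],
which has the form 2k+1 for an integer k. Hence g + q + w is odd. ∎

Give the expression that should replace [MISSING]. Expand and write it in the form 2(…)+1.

2(r + x + y) + 1

Expanding: (2y + 1) + 2r + 2x = 2r + 2x + 2y + 1.
Every term except the constant is even, so this is 2(r + x + y) + 1,
and r + x + y ∈ ℤ gives the required form.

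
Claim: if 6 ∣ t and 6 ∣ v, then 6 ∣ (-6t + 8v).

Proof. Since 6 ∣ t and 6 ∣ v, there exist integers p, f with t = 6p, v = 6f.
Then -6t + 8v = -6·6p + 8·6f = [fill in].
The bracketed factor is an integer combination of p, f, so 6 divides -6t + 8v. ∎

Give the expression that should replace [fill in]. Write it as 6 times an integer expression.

Each term has a factor of 6: -6·6p + 8·6f = 6·(8f - 6p).
Since 8f - 6p is an integer, 6 ∣ (-6t + 8v).

6(8f - 6p)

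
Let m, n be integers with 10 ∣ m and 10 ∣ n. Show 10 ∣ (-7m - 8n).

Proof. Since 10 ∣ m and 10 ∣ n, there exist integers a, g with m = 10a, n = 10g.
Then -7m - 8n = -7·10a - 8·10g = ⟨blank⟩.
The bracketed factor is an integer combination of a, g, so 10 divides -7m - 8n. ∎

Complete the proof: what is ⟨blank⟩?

Each term has a factor of 10: -7·10a - 8·10g = 10·(-7a - 8g).
Since -7a - 8g is an integer, 10 ∣ (-7m - 8n).

10(-7a - 8g)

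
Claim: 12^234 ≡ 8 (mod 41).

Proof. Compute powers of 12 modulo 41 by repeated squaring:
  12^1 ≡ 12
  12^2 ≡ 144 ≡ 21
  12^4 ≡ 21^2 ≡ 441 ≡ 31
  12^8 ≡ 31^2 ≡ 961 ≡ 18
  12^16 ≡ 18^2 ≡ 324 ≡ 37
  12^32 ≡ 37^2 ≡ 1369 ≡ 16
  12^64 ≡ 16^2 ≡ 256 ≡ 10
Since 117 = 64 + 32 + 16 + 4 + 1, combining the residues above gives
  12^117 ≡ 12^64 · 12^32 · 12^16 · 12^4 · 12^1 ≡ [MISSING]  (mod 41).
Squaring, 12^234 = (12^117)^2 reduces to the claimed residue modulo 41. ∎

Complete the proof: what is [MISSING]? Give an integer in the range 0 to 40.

Multiply the listed residues: 10 · 16 · 37 · 31 · 12 = 160 → 5920 → 183520 → 2202240.
Reducing modulo 41: 2202240 = 53713·41 + 7, so 12^117 ≡ 7.

7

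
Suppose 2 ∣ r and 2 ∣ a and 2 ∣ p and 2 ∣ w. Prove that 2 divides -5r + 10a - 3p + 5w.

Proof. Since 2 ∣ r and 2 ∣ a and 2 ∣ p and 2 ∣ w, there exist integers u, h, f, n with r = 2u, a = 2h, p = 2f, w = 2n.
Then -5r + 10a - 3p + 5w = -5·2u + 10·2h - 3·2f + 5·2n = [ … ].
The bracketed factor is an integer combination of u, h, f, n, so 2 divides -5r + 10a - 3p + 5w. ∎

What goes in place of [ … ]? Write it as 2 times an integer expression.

2(-3f + 10h + 5n - 5u)

Each term has a factor of 2: -5·2u + 10·2h - 3·2f + 5·2n = 2·(-3f + 10h + 5n - 5u).
Since -3f + 10h + 5n - 5u is an integer, 2 ∣ (-5r + 10a - 3p + 5w).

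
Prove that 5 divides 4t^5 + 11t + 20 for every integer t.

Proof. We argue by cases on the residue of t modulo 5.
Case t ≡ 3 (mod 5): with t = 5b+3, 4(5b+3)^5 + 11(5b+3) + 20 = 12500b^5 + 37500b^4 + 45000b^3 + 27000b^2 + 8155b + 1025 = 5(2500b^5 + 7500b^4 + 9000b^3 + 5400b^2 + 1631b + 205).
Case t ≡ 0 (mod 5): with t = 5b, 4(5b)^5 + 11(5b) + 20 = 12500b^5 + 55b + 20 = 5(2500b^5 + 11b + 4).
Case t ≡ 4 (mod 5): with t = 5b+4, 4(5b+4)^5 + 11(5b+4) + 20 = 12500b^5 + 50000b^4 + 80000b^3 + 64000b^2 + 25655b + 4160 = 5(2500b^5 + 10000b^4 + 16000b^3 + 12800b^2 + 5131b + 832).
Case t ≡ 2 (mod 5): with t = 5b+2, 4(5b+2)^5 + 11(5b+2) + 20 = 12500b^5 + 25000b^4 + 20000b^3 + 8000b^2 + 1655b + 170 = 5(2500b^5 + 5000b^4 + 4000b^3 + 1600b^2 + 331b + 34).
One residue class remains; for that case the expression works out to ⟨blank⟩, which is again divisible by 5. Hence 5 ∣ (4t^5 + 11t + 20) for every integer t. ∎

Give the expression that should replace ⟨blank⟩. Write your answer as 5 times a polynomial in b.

5(2500b^5 + 2500b^4 + 1000b^3 + 200b^2 + 31b + 7)

Only t ≡ 1 (mod 5) is unaccounted for. Put t = 5b+1:
4(5b+1)^5 + 11(5b+1) + 20 expands to 12500b^5 + 12500b^4 + 5000b^3 + 1000b^2 + 155b + 35,
and factoring out 5 leaves 5(2500b^5 + 2500b^4 + 1000b^3 + 200b^2 + 31b + 7).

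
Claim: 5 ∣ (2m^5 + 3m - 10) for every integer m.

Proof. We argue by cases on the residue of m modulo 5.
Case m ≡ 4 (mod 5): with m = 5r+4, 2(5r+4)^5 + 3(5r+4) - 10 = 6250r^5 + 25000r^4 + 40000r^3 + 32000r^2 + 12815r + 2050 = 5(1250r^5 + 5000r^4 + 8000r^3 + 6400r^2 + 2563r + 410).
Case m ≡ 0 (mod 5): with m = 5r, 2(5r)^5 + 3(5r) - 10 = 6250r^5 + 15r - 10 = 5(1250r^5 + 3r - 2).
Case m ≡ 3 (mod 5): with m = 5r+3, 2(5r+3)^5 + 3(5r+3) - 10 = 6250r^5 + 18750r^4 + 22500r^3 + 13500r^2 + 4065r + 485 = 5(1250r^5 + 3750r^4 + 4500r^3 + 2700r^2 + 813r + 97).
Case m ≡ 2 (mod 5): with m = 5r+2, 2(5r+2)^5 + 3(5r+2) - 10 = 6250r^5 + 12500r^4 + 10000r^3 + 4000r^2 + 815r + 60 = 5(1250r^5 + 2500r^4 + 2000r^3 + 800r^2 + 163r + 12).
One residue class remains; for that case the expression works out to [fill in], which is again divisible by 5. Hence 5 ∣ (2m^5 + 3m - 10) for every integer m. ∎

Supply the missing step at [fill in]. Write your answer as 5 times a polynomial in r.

5(1250r^5 + 1250r^4 + 500r^3 + 100r^2 + 13r - 1)

The residues treated are {4, 0, 3, 2}, so the missing case is m ≡ 1 (mod 5); write m = 5r+1.
Then 2(5r+1)^5 + 3(5r+1) - 10 = 6250r^5 + 6250r^4 + 2500r^3 + 500r^2 + 65r - 5 = 5(1250r^5 + 1250r^4 + 500r^3 + 100r^2 + 13r - 1).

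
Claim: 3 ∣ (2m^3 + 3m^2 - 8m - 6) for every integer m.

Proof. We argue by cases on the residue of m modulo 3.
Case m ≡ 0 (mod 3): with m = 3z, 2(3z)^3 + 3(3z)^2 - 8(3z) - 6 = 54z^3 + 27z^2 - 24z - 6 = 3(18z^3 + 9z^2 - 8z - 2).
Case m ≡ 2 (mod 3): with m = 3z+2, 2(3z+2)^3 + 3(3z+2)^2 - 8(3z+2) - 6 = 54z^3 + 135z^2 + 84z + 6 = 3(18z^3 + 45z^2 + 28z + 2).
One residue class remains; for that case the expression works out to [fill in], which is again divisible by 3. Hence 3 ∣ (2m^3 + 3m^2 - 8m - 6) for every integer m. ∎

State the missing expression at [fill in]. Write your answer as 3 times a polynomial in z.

The residues treated are {0, 2}, so the missing case is m ≡ 1 (mod 3); write m = 3z+1.
Then 2(3z+1)^3 + 3(3z+1)^2 - 8(3z+1) - 6 = 54z^3 + 81z^2 + 12z - 9 = 3(18z^3 + 27z^2 + 4z - 3).

3(18z^3 + 27z^2 + 4z - 3)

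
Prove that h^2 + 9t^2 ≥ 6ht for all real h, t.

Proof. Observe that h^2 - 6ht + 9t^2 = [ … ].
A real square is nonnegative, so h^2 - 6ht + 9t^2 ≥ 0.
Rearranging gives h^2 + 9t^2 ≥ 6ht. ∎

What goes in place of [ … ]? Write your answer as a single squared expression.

The leading and trailing coefficients are 1^2 and 3^2, and 6 = 2·1·3, so the trinomial is (h - 3t)^2.
Hence h^2 - 6ht + 9t^2 ≥ 0.

(h - 3t)^2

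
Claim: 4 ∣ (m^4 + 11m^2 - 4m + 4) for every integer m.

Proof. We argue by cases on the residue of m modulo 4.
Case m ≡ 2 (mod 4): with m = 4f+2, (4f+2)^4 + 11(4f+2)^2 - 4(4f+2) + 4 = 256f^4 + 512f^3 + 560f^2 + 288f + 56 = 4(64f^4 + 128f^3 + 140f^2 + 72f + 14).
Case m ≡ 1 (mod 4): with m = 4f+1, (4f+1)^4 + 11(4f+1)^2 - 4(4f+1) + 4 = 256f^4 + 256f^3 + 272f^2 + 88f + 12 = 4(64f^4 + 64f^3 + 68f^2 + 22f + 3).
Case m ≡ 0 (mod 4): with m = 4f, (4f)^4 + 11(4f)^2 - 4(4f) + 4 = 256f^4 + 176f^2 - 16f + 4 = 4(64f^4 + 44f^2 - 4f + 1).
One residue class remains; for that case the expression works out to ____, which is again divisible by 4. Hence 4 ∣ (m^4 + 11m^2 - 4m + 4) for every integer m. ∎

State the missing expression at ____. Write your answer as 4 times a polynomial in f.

4(64f^4 + 192f^3 + 260f^2 + 170f + 43)

The residues treated are {2, 1, 0}, so the missing case is m ≡ 3 (mod 4); write m = 4f+3.
Then (4f+3)^4 + 11(4f+3)^2 - 4(4f+3) + 4 = 256f^4 + 768f^3 + 1040f^2 + 680f + 172 = 4(64f^4 + 192f^3 + 260f^2 + 170f + 43).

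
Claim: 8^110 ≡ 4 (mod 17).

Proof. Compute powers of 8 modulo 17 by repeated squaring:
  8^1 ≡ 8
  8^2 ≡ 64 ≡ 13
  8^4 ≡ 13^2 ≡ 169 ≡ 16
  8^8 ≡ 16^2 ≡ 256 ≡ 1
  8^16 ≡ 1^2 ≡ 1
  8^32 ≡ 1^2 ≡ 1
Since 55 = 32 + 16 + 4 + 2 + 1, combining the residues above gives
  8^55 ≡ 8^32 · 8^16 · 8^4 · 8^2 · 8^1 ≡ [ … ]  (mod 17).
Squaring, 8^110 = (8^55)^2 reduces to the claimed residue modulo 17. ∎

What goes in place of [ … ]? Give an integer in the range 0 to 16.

15

Multiply the listed residues: 1 · 1 · 16 · 13 · 8 = 1 → 16 → 208 → 1664.
Reducing modulo 17: 1664 = 97·17 + 15, so 8^55 ≡ 15.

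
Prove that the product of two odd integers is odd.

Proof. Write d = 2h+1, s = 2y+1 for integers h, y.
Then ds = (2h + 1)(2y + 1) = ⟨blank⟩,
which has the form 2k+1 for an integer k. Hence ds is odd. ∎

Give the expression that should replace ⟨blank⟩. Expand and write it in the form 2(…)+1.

2(2hy + h + y) + 1

Expanding: (2h + 1)(2y + 1) = 4hy + 2h + 2y + 1.
Every term except the constant is even, so this is 2(2hy + h + y) + 1,
and 2hy + h + y ∈ ℤ gives the required form.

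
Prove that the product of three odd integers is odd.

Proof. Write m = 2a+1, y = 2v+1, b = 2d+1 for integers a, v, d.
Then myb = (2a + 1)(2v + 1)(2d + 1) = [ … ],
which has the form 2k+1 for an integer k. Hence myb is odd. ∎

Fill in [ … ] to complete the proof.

Expanding: (2a + 1)(2v + 1)(2d + 1) = 8adv + 4ad + 4av + 2a + 4dv + 2d + 2v + 1.
Every term except the constant is even, so this is 2(4adv + 2ad + 2av + a + 2dv + d + v) + 1,
and 4adv + 2ad + 2av + a + 2dv + d + v ∈ ℤ gives the required form.

2(4adv + 2ad + 2av + a + 2dv + d + v) + 1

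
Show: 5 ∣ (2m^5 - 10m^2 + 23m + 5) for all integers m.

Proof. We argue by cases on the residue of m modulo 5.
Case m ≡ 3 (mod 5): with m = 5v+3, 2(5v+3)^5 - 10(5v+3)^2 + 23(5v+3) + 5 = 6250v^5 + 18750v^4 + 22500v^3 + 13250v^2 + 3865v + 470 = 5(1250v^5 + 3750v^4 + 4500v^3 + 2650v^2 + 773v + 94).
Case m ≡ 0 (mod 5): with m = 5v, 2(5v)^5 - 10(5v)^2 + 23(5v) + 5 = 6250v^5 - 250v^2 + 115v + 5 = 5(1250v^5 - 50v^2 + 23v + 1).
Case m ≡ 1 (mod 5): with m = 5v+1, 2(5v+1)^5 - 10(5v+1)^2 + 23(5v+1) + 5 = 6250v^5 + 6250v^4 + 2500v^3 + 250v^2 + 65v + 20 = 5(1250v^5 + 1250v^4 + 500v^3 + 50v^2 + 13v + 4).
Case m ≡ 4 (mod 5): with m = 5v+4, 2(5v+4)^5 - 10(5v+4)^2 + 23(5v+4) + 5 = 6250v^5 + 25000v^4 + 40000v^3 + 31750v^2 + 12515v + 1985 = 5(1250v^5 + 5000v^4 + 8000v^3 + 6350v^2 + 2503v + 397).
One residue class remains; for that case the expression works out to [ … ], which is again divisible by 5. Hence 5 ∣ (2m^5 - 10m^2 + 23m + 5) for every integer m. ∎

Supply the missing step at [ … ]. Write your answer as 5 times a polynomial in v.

5(1250v^5 + 2500v^4 + 2000v^3 + 750v^2 + 143v + 15)

Only m ≡ 2 (mod 5) is unaccounted for. Put m = 5v+2:
2(5v+2)^5 - 10(5v+2)^2 + 23(5v+2) + 5 expands to 6250v^5 + 12500v^4 + 10000v^3 + 3750v^2 + 715v + 75,
and factoring out 5 leaves 5(1250v^5 + 2500v^4 + 2000v^3 + 750v^2 + 143v + 15).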